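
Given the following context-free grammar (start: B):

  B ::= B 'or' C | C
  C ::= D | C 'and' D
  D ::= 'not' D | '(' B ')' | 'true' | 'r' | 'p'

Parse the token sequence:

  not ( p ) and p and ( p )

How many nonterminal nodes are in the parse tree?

[B [C [C [C [D not [D ( [B [C [D p]]] )]]] and [D p]] and [D ( [B [C [D p]]] )]]]

14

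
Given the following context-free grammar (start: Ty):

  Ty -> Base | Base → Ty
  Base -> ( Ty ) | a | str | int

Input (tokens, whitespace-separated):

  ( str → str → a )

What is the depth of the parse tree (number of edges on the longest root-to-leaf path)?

[Ty [Base ( [Ty [Base str] → [Ty [Base str] → [Ty [Base a]]]] )]]

6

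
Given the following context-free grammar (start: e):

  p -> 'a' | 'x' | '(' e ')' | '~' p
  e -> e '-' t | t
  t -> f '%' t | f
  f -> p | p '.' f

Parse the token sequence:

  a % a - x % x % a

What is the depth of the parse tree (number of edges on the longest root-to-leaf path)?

6

[e [e [t [f [p a]] % [t [f [p a]]]]] - [t [f [p x]] % [t [f [p x]] % [t [f [p a]]]]]]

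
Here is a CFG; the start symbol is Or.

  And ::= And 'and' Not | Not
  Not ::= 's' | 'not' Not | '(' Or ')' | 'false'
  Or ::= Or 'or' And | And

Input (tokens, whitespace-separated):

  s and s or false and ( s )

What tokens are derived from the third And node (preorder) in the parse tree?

false and ( s )

[Or [Or [And [And [Not s]] and [Not s]]] or [And [And [Not false]] and [Not ( [Or [And [Not s]]] )]]]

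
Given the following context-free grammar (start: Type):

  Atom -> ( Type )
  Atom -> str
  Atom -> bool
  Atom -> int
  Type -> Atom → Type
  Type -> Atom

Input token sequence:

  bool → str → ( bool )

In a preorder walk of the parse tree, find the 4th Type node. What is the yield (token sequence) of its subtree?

bool

[Type [Atom bool] → [Type [Atom str] → [Type [Atom ( [Type [Atom bool]] )]]]]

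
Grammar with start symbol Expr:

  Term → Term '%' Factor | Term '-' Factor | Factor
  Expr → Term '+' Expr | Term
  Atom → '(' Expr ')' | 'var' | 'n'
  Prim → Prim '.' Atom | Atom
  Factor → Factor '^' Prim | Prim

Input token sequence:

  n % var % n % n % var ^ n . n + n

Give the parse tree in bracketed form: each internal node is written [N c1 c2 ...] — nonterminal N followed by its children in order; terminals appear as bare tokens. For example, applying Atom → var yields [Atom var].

[Expr [Term [Term [Term [Term [Term [Factor [Prim [Atom n]]]] % [Factor [Prim [Atom var]]]] % [Factor [Prim [Atom n]]]] % [Factor [Prim [Atom n]]]] % [Factor [Factor [Prim [Atom var]]] ^ [Prim [Prim [Atom n]] . [Atom n]]]] + [Expr [Term [Factor [Prim [Atom n]]]]]]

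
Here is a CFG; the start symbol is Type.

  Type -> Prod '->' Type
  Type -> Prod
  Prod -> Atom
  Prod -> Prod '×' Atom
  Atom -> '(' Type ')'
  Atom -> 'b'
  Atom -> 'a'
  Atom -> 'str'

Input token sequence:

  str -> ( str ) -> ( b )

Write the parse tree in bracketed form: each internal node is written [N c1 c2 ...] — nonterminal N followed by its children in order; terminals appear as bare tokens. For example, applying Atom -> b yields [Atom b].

[Type [Prod [Atom str]] -> [Type [Prod [Atom ( [Type [Prod [Atom str]]] )]] -> [Type [Prod [Atom ( [Type [Prod [Atom b]]] )]]]]]

Type
Prod -> Type
Atom -> Type
str -> Type
str -> Prod -> Type
str -> Atom -> Type
str -> ( Type ) -> Type
str -> ( Prod ) -> Type
str -> ( Atom ) -> Type
str -> ( str ) -> Type
str -> ( str ) -> Prod
str -> ( str ) -> Atom
str -> ( str ) -> ( Type )
str -> ( str ) -> ( Prod )
str -> ( str ) -> ( Atom )
str -> ( str ) -> ( b )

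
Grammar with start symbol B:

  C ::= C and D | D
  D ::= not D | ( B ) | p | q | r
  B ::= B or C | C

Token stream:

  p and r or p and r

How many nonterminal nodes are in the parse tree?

10

[B [B [C [C [D p]] and [D r]]] or [C [C [D p]] and [D r]]]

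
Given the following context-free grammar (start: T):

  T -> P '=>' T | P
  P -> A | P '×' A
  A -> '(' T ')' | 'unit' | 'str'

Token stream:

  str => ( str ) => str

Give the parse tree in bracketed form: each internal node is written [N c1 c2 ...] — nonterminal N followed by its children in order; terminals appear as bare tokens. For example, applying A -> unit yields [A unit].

[T [P [A str]] => [T [P [A ( [T [P [A str]]] )]] => [T [P [A str]]]]]

T
P => T
A => T
str => T
str => P => T
str => A => T
str => ( T ) => T
str => ( P ) => T
str => ( A ) => T
str => ( str ) => T
str => ( str ) => P
str => ( str ) => A
str => ( str ) => str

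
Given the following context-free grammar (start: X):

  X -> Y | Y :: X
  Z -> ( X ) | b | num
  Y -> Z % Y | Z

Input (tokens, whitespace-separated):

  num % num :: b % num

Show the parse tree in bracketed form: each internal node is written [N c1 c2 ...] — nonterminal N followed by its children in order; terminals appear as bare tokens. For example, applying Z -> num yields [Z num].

[X [Y [Z num] % [Y [Z num]]] :: [X [Y [Z b] % [Y [Z num]]]]]

X
Y :: X
Z % Y :: X
num % Y :: X
num % Z :: X
num % num :: X
num % num :: Y
num % num :: Z % Y
num % num :: b % Y
num % num :: b % Z
num % num :: b % num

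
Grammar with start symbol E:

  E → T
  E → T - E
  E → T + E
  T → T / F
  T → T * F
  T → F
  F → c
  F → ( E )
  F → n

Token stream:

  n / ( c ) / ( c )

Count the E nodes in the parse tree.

[E [T [T [T [F n]] / [F ( [E [T [F c]]] )]] / [F ( [E [T [F c]]] )]]]

3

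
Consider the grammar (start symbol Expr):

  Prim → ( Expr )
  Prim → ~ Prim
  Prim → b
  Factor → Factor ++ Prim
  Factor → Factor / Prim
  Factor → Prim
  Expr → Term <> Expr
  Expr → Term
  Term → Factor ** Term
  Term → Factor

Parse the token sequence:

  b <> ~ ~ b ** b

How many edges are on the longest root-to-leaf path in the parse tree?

[Expr [Term [Factor [Prim b]]] <> [Expr [Term [Factor [Prim ~ [Prim ~ [Prim b]]]] ** [Term [Factor [Prim b]]]]]]

7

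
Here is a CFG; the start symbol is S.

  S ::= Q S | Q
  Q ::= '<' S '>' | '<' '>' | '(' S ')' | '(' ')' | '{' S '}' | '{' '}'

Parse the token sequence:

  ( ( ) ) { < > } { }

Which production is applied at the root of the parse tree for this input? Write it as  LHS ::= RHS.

S ::= Q S

[S [Q ( [S [Q ( )]] )] [S [Q { [S [Q < >]] }] [S [Q { }]]]]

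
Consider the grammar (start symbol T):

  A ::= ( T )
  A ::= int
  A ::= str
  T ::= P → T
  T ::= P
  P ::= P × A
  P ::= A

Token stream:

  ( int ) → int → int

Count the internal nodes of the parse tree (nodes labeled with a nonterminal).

12

[T [P [A ( [T [P [A int]]] )]] → [T [P [A int]] → [T [P [A int]]]]]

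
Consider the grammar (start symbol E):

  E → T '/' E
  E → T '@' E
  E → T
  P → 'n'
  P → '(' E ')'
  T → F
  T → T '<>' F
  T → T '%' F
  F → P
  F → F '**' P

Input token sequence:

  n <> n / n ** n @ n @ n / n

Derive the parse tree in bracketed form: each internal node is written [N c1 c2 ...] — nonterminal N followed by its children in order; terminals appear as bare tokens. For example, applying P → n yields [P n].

[E [T [T [F [P n]]] <> [F [P n]]] / [E [T [F [F [P n]] ** [P n]]] @ [E [T [F [P n]]] @ [E [T [F [P n]]] / [E [T [F [P n]]]]]]]]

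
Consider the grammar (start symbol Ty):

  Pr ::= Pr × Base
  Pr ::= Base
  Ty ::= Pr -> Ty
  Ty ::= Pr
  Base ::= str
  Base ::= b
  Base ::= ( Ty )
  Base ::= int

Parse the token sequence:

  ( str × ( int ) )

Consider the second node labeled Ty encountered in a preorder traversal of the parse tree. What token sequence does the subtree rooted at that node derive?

str × ( int )

[Ty [Pr [Base ( [Ty [Pr [Pr [Base str]] × [Base ( [Ty [Pr [Base int]]] )]]] )]]]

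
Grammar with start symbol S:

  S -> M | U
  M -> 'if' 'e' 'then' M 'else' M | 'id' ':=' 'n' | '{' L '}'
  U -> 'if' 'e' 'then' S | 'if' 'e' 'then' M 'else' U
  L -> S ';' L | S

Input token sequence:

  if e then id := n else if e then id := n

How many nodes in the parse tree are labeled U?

[S [U if e then [M id := n] else [U if e then [S [M id := n]]]]]

2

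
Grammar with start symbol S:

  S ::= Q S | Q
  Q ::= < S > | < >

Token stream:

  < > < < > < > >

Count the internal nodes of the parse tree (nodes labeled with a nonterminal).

8

[S [Q < >] [S [Q < [S [Q < >] [S [Q < >]]] >]]]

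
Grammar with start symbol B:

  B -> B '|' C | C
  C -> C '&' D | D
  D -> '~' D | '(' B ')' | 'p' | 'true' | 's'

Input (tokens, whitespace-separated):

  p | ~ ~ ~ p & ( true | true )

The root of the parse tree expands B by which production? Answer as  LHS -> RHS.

B -> B '|' C

[B [B [C [D p]]] | [C [C [D ~ [D ~ [D ~ [D p]]]]] & [D ( [B [B [C [D true]]] | [C [D true]]] )]]]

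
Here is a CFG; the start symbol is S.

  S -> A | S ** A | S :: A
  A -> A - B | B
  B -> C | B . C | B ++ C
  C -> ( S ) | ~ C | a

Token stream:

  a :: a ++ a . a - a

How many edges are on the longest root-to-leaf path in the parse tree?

[S [S [A [B [C a]]]] :: [A [A [B [B [B [C a]] ++ [C a]] . [C a]]] - [B [C a]]]]

7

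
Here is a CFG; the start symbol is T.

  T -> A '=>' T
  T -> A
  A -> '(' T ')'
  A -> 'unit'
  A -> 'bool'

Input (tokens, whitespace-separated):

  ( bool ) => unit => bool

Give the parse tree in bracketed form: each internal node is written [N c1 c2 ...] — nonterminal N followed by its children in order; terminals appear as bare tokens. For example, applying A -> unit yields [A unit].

T
A => T
( T ) => T
( A ) => T
( bool ) => T
( bool ) => A => T
( bool ) => unit => T
( bool ) => unit => A
( bool ) => unit => bool

[T [A ( [T [A bool]] )] => [T [A unit] => [T [A bool]]]]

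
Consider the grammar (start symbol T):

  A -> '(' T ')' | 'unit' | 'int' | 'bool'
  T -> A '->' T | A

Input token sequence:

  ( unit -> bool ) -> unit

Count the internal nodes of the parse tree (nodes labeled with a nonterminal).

[T [A ( [T [A unit] -> [T [A bool]]] )] -> [T [A unit]]]

8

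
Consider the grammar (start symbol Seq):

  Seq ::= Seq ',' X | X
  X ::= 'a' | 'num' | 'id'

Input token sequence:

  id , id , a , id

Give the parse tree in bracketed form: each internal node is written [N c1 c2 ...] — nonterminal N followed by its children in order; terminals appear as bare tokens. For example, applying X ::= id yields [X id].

Seq
Seq , X
Seq , X , X
Seq , X , X , X
X , X , X , X
id , X , X , X
id , id , X , X
id , id , a , X
id , id , a , id

[Seq [Seq [Seq [Seq [X id]] , [X id]] , [X a]] , [X id]]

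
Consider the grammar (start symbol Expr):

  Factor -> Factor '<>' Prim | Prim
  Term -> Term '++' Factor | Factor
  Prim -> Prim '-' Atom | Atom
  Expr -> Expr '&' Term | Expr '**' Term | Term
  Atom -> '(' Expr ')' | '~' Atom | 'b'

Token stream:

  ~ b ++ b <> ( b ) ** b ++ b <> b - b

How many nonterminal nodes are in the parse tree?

32

[Expr [Expr [Term [Term [Factor [Prim [Atom ~ [Atom b]]]]] ++ [Factor [Factor [Prim [Atom b]]] <> [Prim [Atom ( [Expr [Term [Factor [Prim [Atom b]]]]] )]]]]] ** [Term [Term [Factor [Prim [Atom b]]]] ++ [Factor [Factor [Prim [Atom b]]] <> [Prim [Prim [Atom b]] - [Atom b]]]]]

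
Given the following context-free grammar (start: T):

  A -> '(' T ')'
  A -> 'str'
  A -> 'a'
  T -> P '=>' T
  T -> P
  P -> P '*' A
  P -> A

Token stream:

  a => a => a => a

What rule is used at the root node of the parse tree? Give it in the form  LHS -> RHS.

[T [P [A a]] => [T [P [A a]] => [T [P [A a]] => [T [P [A a]]]]]]

T -> P '=>' T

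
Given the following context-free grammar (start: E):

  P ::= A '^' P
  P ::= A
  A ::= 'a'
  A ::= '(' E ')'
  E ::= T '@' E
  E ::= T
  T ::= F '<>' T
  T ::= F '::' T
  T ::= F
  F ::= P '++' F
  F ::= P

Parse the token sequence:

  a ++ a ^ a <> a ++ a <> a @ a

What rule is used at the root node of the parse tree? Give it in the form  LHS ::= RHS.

[E [T [F [P [A a]] ++ [F [P [A a] ^ [P [A a]]]]] <> [T [F [P [A a]] ++ [F [P [A a]]]] <> [T [F [P [A a]]]]]] @ [E [T [F [P [A a]]]]]]

E ::= T '@' E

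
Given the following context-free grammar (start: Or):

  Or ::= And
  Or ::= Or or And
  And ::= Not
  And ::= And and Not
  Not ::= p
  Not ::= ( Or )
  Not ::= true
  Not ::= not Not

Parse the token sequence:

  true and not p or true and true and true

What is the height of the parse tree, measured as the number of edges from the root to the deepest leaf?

[Or [Or [And [And [Not true]] and [Not not [Not p]]]] or [And [And [And [Not true]] and [Not true]] and [Not true]]]

5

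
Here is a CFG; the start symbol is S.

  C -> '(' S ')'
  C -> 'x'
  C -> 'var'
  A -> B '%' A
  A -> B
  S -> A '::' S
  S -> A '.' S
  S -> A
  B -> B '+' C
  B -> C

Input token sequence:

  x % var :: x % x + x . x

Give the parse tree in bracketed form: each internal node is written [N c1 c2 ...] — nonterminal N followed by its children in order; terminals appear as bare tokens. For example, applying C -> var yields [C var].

S
A :: S
B % A :: S
C % A :: S
x % A :: S
x % B :: S
x % C :: S
x % var :: S
x % var :: A . S
x % var :: B % A . S
x % var :: C % A . S
x % var :: x % A . S
x % var :: x % B . S
x % var :: x % B + C . S
x % var :: x % C + C . S
x % var :: x % x + C . S
x % var :: x % x + x . S
x % var :: x % x + x . A
x % var :: x % x + x . B
x % var :: x % x + x . C
x % var :: x % x + x . x

[S [A [B [C x]] % [A [B [C var]]]] :: [S [A [B [C x]] % [A [B [B [C x]] + [C x]]]] . [S [A [B [C x]]]]]]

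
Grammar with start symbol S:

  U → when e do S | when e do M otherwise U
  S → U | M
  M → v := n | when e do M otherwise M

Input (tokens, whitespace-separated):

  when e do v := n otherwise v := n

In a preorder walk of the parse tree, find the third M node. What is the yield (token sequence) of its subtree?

v := n

[S [M when e do [M v := n] otherwise [M v := n]]]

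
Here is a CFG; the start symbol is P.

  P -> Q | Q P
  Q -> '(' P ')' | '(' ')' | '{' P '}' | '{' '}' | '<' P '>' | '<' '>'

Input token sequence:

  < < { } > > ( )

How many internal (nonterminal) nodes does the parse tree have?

[P [Q < [P [Q < [P [Q { }]] >]] >] [P [Q ( )]]]

8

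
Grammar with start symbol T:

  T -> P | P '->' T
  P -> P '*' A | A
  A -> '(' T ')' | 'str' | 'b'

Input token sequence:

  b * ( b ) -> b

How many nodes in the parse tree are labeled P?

4

[T [P [P [A b]] * [A ( [T [P [A b]]] )]] -> [T [P [A b]]]]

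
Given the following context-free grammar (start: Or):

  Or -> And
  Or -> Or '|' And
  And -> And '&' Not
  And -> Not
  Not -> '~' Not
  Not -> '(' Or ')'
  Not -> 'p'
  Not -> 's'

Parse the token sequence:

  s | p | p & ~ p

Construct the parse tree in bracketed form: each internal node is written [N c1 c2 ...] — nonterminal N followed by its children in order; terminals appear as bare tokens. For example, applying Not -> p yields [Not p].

[Or [Or [Or [And [Not s]]] | [And [Not p]]] | [And [And [Not p]] & [Not ~ [Not p]]]]

Or
Or | And
Or | And | And
And | And | And
Not | And | And
s | And | And
s | Not | And
s | p | And
s | p | And & Not
s | p | Not & Not
s | p | p & Not
s | p | p & ~ Not
s | p | p & ~ p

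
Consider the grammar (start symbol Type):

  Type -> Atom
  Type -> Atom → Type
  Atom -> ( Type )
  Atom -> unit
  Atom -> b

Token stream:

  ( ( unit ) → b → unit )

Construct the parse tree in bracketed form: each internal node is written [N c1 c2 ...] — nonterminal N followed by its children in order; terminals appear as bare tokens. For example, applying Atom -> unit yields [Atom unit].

Type
Atom
( Type )
( Atom → Type )
( ( Type ) → Type )
( ( Atom ) → Type )
( ( unit ) → Type )
( ( unit ) → Atom → Type )
( ( unit ) → b → Type )
( ( unit ) → b → Atom )
( ( unit ) → b → unit )

[Type [Atom ( [Type [Atom ( [Type [Atom unit]] )] → [Type [Atom b] → [Type [Atom unit]]]] )]]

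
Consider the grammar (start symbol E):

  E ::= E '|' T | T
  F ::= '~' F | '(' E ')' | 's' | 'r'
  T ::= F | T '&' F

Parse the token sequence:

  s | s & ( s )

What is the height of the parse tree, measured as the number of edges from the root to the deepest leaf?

6

[E [E [T [F s]]] | [T [T [F s]] & [F ( [E [T [F s]]] )]]]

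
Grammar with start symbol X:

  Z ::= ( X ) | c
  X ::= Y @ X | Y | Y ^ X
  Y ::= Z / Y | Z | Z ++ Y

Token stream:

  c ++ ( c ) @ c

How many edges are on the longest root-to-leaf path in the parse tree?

[X [Y [Z c] ++ [Y [Z ( [X [Y [Z c]]] )]]] @ [X [Y [Z c]]]]

7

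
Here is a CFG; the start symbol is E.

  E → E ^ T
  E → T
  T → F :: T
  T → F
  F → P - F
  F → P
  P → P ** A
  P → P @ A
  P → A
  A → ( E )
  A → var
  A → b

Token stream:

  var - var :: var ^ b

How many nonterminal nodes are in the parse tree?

[E [E [T [F [P [A var]] - [F [P [A var]]]] :: [T [F [P [A var]]]]]] ^ [T [F [P [A b]]]]]

17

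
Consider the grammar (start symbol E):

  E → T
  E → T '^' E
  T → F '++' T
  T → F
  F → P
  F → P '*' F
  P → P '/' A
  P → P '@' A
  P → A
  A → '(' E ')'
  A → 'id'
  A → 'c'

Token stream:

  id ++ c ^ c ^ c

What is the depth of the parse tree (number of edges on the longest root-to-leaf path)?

7

[E [T [F [P [A id]]] ++ [T [F [P [A c]]]]] ^ [E [T [F [P [A c]]]] ^ [E [T [F [P [A c]]]]]]]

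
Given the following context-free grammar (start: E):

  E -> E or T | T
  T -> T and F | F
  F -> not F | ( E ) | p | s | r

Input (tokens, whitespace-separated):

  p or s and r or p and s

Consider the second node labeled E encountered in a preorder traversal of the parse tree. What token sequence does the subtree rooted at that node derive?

[E [E [E [T [F p]]] or [T [T [F s]] and [F r]]] or [T [T [F p]] and [F s]]]

p or s and r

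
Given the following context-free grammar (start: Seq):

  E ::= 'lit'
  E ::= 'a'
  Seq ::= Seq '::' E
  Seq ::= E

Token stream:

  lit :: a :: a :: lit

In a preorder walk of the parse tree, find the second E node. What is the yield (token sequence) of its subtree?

a

[Seq [Seq [Seq [Seq [E lit]] :: [E a]] :: [E a]] :: [E lit]]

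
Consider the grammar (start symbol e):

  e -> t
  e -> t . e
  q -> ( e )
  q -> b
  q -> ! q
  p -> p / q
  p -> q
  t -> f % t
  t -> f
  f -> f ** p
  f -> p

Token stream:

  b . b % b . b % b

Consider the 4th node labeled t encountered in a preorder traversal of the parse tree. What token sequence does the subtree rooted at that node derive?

b % b

[e [t [f [p [q b]]]] . [e [t [f [p [q b]]] % [t [f [p [q b]]]]] . [e [t [f [p [q b]]] % [t [f [p [q b]]]]]]]]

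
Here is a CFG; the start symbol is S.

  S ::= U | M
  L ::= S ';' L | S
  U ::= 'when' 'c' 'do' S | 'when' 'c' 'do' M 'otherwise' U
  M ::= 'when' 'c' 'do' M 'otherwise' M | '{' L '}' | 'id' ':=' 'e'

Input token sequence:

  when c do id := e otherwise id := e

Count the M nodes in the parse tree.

[S [M when c do [M id := e] otherwise [M id := e]]]

3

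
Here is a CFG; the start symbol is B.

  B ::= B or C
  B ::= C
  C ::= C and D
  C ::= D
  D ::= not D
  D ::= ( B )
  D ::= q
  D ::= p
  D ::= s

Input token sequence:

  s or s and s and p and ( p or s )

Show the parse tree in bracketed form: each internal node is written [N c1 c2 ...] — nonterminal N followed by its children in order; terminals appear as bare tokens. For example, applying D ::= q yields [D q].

B
B or C
C or C
D or C
s or C
s or C and D
s or C and D and D
s or C and D and D and D
s or D and D and D and D
s or s and D and D and D
s or s and s and D and D
s or s and s and p and D
s or s and s and p and ( B )
s or s and s and p and ( B or C )
s or s and s and p and ( C or C )
s or s and s and p and ( D or C )
s or s and s and p and ( p or C )
s or s and s and p and ( p or D )
s or s and s and p and ( p or s )

[B [B [C [D s]]] or [C [C [C [C [D s]] and [D s]] and [D p]] and [D ( [B [B [C [D p]]] or [C [D s]]] )]]]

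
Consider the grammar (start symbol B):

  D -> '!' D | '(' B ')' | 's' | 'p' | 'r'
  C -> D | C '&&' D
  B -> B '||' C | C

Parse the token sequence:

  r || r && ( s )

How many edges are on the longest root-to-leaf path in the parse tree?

[B [B [C [D r]]] || [C [C [D r]] && [D ( [B [C [D s]]] )]]]

6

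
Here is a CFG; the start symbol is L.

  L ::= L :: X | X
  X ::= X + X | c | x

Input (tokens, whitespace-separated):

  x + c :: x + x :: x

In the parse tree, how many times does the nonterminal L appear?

3

[L [L [L [X [X x] + [X c]]] :: [X [X x] + [X x]]] :: [X x]]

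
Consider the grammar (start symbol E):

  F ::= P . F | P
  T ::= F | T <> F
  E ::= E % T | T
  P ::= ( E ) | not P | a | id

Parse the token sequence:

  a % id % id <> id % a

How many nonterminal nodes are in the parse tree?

19

[E [E [E [E [T [F [P a]]]] % [T [F [P id]]]] % [T [T [F [P id]]] <> [F [P id]]]] % [T [F [P a]]]]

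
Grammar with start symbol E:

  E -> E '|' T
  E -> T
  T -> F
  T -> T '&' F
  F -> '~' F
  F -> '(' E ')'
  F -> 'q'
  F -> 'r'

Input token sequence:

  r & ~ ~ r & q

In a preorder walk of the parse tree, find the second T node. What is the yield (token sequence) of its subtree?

[E [T [T [T [F r]] & [F ~ [F ~ [F r]]]] & [F q]]]

r & ~ ~ r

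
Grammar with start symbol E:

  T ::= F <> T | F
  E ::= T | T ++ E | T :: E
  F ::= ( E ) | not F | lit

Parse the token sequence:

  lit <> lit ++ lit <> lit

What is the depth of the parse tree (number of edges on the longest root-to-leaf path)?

5

[E [T [F lit] <> [T [F lit]]] ++ [E [T [F lit] <> [T [F lit]]]]]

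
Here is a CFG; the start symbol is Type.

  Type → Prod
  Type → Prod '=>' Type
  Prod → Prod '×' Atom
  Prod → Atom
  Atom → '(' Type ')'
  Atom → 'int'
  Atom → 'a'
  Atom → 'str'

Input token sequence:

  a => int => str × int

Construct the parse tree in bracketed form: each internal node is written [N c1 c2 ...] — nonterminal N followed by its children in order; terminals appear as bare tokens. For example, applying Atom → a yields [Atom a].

Type
Prod => Type
Atom => Type
a => Type
a => Prod => Type
a => Atom => Type
a => int => Type
a => int => Prod
a => int => Prod × Atom
a => int => Atom × Atom
a => int => str × Atom
a => int => str × int

[Type [Prod [Atom a]] => [Type [Prod [Atom int]] => [Type [Prod [Prod [Atom str]] × [Atom int]]]]]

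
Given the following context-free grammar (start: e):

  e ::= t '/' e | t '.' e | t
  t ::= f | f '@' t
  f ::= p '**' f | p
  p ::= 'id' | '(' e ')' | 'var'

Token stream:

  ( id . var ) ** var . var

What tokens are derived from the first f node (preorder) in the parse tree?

( id . var ) ** var

[e [t [f [p ( [e [t [f [p id]]] . [e [t [f [p var]]]]] )] ** [f [p var]]]] . [e [t [f [p var]]]]]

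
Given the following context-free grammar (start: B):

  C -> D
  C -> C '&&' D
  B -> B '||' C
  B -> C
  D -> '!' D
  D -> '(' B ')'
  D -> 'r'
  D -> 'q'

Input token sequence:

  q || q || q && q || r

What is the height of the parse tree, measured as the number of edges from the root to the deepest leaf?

6

[B [B [B [B [C [D q]]] || [C [D q]]] || [C [C [D q]] && [D q]]] || [C [D r]]]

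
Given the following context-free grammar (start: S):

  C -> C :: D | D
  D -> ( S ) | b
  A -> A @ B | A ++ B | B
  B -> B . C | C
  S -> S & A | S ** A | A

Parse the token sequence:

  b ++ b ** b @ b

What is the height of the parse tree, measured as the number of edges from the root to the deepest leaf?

[S [S [A [A [B [C [D b]]]] ++ [B [C [D b]]]]] ** [A [A [B [C [D b]]]] @ [B [C [D b]]]]]

7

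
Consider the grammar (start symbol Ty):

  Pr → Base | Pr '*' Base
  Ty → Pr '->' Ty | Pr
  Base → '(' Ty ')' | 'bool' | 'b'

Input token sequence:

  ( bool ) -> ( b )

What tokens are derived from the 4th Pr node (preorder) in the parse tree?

b

[Ty [Pr [Base ( [Ty [Pr [Base bool]]] )]] -> [Ty [Pr [Base ( [Ty [Pr [Base b]]] )]]]]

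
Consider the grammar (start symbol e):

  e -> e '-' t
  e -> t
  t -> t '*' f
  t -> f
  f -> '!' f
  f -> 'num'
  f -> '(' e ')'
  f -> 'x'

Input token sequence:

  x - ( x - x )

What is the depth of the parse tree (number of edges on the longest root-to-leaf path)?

[e [e [t [f x]]] - [t [f ( [e [e [t [f x]]] - [t [f x]]] )]]]

7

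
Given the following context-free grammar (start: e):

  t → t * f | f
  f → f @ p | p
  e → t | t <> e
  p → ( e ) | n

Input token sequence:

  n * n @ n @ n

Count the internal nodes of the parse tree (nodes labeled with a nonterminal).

11

[e [t [t [f [p n]]] * [f [f [f [p n]] @ [p n]] @ [p n]]]]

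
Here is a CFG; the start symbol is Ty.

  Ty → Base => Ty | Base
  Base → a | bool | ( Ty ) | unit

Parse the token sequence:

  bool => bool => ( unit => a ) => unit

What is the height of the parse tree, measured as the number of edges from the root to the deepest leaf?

7

[Ty [Base bool] => [Ty [Base bool] => [Ty [Base ( [Ty [Base unit] => [Ty [Base a]]] )] => [Ty [Base unit]]]]]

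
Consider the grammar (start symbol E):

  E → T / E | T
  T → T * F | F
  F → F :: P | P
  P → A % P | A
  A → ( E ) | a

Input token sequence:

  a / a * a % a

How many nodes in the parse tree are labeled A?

4

[E [T [F [P [A a]]]] / [E [T [T [F [P [A a]]]] * [F [P [A a] % [P [A a]]]]]]]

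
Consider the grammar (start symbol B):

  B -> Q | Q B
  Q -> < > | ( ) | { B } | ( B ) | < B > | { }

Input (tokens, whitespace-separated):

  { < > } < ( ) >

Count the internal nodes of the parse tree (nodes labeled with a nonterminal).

8

[B [Q { [B [Q < >]] }] [B [Q < [B [Q ( )]] >]]]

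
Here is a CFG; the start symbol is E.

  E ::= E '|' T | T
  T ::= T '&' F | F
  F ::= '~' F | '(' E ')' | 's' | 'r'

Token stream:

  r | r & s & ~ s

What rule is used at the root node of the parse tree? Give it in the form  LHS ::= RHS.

[E [E [T [F r]]] | [T [T [T [F r]] & [F s]] & [F ~ [F s]]]]

E ::= E '|' T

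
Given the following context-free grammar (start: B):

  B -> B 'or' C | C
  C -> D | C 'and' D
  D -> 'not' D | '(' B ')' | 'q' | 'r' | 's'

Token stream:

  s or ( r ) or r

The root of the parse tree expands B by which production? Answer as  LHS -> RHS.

[B [B [B [C [D s]]] or [C [D ( [B [C [D r]]] )]]] or [C [D r]]]

B -> B 'or' C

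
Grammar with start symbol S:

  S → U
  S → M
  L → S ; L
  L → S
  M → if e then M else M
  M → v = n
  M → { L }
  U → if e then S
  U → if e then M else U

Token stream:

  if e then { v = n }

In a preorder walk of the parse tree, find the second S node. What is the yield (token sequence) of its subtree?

[S [U if e then [S [M { [L [S [M v = n]]] }]]]]

{ v = n }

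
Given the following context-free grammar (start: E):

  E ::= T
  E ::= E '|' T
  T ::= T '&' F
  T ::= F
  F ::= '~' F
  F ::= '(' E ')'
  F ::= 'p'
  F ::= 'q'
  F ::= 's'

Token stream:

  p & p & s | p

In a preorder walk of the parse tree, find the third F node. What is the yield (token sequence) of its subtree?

[E [E [T [T [T [F p]] & [F p]] & [F s]]] | [T [F p]]]

s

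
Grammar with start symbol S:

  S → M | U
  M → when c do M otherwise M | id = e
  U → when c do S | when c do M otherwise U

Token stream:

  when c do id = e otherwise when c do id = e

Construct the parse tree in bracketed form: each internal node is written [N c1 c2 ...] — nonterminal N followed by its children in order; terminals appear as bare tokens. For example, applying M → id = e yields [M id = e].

S
U
when c do M otherwise U
when c do id = e otherwise U
when c do id = e otherwise when c do S
when c do id = e otherwise when c do M
when c do id = e otherwise when c do id = e

[S [U when c do [M id = e] otherwise [U when c do [S [M id = e]]]]]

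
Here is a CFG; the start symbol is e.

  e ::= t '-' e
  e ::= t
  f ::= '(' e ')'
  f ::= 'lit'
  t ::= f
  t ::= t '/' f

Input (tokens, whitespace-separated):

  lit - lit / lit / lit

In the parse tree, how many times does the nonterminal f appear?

4

[e [t [f lit]] - [e [t [t [t [f lit]] / [f lit]] / [f lit]]]]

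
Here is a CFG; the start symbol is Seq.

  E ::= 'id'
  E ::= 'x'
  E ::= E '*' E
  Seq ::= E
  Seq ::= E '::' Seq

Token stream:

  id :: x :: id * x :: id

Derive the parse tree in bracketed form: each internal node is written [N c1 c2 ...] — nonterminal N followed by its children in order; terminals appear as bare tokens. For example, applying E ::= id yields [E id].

[Seq [E id] :: [Seq [E x] :: [Seq [E [E id] * [E x]] :: [Seq [E id]]]]]

Seq
E :: Seq
id :: Seq
id :: E :: Seq
id :: x :: Seq
id :: x :: E :: Seq
id :: x :: E * E :: Seq
id :: x :: id * E :: Seq
id :: x :: id * x :: Seq
id :: x :: id * x :: E
id :: x :: id * x :: id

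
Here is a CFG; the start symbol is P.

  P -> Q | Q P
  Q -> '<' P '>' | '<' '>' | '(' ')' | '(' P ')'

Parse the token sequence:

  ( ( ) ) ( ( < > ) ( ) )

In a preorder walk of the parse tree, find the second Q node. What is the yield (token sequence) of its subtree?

[P [Q ( [P [Q ( )]] )] [P [Q ( [P [Q ( [P [Q < >]] )] [P [Q ( )]]] )]]]

( )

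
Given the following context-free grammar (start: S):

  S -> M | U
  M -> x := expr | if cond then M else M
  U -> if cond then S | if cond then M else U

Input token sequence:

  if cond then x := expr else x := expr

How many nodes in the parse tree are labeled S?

1

[S [M if cond then [M x := expr] else [M x := expr]]]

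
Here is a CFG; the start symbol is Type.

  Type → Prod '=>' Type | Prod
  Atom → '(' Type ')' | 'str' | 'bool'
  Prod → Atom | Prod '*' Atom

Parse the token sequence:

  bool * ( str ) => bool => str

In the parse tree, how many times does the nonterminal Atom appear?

[Type [Prod [Prod [Atom bool]] * [Atom ( [Type [Prod [Atom str]]] )]] => [Type [Prod [Atom bool]] => [Type [Prod [Atom str]]]]]

5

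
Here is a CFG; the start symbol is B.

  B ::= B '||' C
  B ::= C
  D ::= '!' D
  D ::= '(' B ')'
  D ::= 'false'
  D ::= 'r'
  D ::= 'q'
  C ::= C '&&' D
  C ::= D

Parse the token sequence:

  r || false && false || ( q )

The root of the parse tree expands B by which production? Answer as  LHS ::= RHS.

B ::= B '||' C

[B [B [B [C [D r]]] || [C [C [D false]] && [D false]]] || [C [D ( [B [C [D q]]] )]]]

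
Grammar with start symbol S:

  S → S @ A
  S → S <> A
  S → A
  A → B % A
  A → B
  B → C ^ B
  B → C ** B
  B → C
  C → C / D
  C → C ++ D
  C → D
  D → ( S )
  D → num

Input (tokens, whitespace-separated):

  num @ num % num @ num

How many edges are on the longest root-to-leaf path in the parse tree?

7

[S [S [S [A [B [C [D num]]]]] @ [A [B [C [D num]]] % [A [B [C [D num]]]]]] @ [A [B [C [D num]]]]]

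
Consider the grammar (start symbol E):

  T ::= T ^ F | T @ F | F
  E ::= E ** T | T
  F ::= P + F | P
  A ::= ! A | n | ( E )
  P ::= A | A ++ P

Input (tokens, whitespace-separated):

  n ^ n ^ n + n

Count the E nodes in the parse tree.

1

[E [T [T [T [F [P [A n]]]] ^ [F [P [A n]]]] ^ [F [P [A n]] + [F [P [A n]]]]]]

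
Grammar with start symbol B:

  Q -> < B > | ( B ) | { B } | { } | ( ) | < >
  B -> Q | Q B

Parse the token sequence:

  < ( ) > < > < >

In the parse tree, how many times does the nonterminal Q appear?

[B [Q < [B [Q ( )]] >] [B [Q < >] [B [Q < >]]]]

4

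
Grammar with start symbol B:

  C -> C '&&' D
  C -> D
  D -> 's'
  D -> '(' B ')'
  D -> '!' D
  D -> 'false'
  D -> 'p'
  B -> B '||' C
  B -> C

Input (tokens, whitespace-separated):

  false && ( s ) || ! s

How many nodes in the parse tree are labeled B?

3

[B [B [C [C [D false]] && [D ( [B [C [D s]]] )]]] || [C [D ! [D s]]]]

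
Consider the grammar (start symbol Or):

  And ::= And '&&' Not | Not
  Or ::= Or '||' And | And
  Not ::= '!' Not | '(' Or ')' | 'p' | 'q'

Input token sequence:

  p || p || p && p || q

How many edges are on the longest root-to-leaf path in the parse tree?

6

[Or [Or [Or [Or [And [Not p]]] || [And [Not p]]] || [And [And [Not p]] && [Not p]]] || [And [Not q]]]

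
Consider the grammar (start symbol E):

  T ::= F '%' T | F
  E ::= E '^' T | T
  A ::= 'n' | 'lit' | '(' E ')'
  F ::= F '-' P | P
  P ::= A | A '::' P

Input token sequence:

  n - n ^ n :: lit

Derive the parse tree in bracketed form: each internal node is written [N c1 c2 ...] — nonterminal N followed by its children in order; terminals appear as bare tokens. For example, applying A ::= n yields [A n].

[E [E [T [F [F [P [A n]]] - [P [A n]]]]] ^ [T [F [P [A n] :: [P [A lit]]]]]]

E
E ^ T
T ^ T
F ^ T
F - P ^ T
P - P ^ T
A - P ^ T
n - P ^ T
n - A ^ T
n - n ^ T
n - n ^ F
n - n ^ P
n - n ^ A :: P
n - n ^ n :: P
n - n ^ n :: A
n - n ^ n :: lit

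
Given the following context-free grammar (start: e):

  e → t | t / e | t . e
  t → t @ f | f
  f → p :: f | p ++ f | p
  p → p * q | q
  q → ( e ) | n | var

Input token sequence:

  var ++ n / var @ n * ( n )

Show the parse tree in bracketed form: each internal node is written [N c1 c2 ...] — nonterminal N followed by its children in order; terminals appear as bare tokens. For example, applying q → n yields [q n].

[e [t [f [p [q var]] ++ [f [p [q n]]]]] / [e [t [t [f [p [q var]]]] @ [f [p [p [q n]] * [q ( [e [t [f [p [q n]]]]] )]]]]]]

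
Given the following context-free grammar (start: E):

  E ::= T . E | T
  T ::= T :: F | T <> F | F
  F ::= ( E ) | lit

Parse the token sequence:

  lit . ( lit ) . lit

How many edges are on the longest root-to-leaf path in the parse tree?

7

[E [T [F lit]] . [E [T [F ( [E [T [F lit]]] )]] . [E [T [F lit]]]]]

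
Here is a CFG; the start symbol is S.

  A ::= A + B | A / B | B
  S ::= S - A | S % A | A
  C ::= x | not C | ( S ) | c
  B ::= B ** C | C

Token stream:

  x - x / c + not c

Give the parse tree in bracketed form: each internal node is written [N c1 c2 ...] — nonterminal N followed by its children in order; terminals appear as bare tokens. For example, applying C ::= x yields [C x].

[S [S [A [B [C x]]]] - [A [A [A [B [C x]]] / [B [C c]]] + [B [C not [C c]]]]]

S
S - A
A - A
B - A
C - A
x - A
x - A + B
x - A / B + B
x - B / B + B
x - C / B + B
x - x / B + B
x - x / C + B
x - x / c + B
x - x / c + C
x - x / c + not C
x - x / c + not c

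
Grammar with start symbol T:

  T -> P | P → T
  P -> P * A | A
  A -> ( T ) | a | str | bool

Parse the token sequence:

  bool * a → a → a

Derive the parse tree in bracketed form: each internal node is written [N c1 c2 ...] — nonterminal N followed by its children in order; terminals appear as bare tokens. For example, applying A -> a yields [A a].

[T [P [P [A bool]] * [A a]] → [T [P [A a]] → [T [P [A a]]]]]

T
P → T
P * A → T
A * A → T
bool * A → T
bool * a → T
bool * a → P → T
bool * a → A → T
bool * a → a → T
bool * a → a → P
bool * a → a → A
bool * a → a → a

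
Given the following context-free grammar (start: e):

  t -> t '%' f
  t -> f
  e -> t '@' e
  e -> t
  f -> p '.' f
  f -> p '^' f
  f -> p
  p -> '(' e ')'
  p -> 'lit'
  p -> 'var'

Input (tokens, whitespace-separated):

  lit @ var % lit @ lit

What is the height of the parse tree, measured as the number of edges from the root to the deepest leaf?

[e [t [f [p lit]]] @ [e [t [t [f [p var]]] % [f [p lit]]] @ [e [t [f [p lit]]]]]]

6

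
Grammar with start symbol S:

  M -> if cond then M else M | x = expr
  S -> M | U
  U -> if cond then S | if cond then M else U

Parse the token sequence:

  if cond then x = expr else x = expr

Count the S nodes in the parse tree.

[S [M if cond then [M x = expr] else [M x = expr]]]

1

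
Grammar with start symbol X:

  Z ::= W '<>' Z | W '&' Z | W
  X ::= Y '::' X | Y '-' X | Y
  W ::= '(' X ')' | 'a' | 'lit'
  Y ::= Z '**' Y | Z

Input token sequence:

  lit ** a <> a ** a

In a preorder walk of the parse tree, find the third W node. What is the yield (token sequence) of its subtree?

[X [Y [Z [W lit]] ** [Y [Z [W a] <> [Z [W a]]] ** [Y [Z [W a]]]]]]

a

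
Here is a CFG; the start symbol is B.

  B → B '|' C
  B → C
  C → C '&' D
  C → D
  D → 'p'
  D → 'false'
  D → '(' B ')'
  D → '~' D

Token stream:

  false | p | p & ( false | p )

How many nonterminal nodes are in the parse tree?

[B [B [B [C [D false]]] | [C [D p]]] | [C [C [D p]] & [D ( [B [B [C [D false]]] | [C [D p]]] )]]]

17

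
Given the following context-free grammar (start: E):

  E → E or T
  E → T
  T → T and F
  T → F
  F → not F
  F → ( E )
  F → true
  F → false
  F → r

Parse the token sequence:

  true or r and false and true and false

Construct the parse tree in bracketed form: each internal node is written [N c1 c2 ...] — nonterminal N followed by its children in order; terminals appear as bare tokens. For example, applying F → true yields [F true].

[E [E [T [F true]]] or [T [T [T [T [F r]] and [F false]] and [F true]] and [F false]]]

E
E or T
T or T
F or T
true or T
true or T and F
true or T and F and F
true or T and F and F and F
true or F and F and F and F
true or r and F and F and F
true or r and false and F and F
true or r and false and true and F
true or r and false and true and false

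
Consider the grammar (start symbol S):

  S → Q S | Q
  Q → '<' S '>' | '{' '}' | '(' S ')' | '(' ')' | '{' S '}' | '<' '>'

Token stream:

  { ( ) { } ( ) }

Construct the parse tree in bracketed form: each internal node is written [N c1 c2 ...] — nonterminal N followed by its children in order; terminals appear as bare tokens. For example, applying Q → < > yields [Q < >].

[S [Q { [S [Q ( )] [S [Q { }] [S [Q ( )]]]] }]]

S
Q
{ S }
{ Q S }
{ ( ) S }
{ ( ) Q S }
{ ( ) { } S }
{ ( ) { } Q }
{ ( ) { } ( ) }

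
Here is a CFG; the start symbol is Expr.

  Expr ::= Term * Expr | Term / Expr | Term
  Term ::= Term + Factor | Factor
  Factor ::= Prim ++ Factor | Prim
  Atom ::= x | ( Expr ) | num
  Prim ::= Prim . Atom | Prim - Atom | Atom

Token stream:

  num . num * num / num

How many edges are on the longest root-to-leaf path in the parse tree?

[Expr [Term [Factor [Prim [Prim [Atom num]] . [Atom num]]]] * [Expr [Term [Factor [Prim [Atom num]]]] / [Expr [Term [Factor [Prim [Atom num]]]]]]]

7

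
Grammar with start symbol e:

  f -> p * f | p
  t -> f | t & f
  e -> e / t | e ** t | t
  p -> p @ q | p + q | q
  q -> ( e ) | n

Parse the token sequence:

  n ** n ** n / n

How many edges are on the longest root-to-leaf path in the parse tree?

8

[e [e [e [e [t [f [p [q n]]]]] ** [t [f [p [q n]]]]] ** [t [f [p [q n]]]]] / [t [f [p [q n]]]]]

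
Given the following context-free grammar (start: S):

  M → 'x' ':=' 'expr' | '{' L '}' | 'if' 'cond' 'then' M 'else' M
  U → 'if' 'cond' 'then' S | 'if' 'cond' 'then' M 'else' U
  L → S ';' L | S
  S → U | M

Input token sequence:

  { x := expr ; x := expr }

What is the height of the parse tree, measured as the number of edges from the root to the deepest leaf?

[S [M { [L [S [M x := expr]] ; [L [S [M x := expr]]]] }]]

6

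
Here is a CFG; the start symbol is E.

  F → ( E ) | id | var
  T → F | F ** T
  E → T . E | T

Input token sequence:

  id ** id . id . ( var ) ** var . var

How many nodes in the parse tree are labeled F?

7

[E [T [F id] ** [T [F id]]] . [E [T [F id]] . [E [T [F ( [E [T [F var]]] )] ** [T [F var]]] . [E [T [F var]]]]]]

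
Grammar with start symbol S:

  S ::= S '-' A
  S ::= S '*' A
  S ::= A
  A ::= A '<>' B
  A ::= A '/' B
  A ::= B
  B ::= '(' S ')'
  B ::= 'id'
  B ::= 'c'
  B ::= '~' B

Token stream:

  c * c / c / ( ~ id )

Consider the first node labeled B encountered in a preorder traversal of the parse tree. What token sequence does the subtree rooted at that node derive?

[S [S [A [B c]]] * [A [A [A [B c]] / [B c]] / [B ( [S [A [B ~ [B id]]]] )]]]

c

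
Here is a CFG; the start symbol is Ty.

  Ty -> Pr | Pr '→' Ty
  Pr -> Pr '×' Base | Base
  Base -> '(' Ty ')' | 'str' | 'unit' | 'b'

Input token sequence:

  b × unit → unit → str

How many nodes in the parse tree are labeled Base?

[Ty [Pr [Pr [Base b]] × [Base unit]] → [Ty [Pr [Base unit]] → [Ty [Pr [Base str]]]]]

4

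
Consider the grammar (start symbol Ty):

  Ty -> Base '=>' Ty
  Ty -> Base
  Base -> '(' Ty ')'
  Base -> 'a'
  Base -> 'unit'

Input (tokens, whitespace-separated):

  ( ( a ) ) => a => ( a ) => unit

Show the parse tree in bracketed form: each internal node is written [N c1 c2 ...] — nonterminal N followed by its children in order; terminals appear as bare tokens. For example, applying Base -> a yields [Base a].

Ty
Base => Ty
( Ty ) => Ty
( Base ) => Ty
( ( Ty ) ) => Ty
( ( Base ) ) => Ty
( ( a ) ) => Ty
( ( a ) ) => Base => Ty
( ( a ) ) => a => Ty
( ( a ) ) => a => Base => Ty
( ( a ) ) => a => ( Ty ) => Ty
( ( a ) ) => a => ( Base ) => Ty
( ( a ) ) => a => ( a ) => Ty
( ( a ) ) => a => ( a ) => Base
( ( a ) ) => a => ( a ) => unit

[Ty [Base ( [Ty [Base ( [Ty [Base a]] )]] )] => [Ty [Base a] => [Ty [Base ( [Ty [Base a]] )] => [Ty [Base unit]]]]]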